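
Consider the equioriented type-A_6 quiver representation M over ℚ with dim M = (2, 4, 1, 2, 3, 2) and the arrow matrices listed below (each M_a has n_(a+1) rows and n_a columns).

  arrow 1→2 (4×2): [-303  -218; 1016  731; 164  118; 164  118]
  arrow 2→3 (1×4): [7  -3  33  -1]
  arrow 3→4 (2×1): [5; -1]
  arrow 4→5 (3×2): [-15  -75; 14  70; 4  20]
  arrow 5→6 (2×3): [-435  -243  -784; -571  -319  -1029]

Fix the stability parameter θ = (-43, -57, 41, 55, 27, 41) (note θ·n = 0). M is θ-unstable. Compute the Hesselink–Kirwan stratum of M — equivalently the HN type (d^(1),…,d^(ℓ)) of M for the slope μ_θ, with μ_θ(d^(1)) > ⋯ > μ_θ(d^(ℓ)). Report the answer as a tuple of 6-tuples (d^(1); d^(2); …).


Interval decomposition of M: I[1,2], I[1,4], I[2,2]^2, I[4,6], I[5,5], I[5,6].
HN type (ℓ=5): μ^(1)=55; μ^(2)=41; μ^(3)=27; μ^(4)=-50; μ^(5)=-57

((0, 0, 0, 1, 0, 0); (0, 0, 1, 1, 1, 2); (0, 0, 0, 0, 2, 0); (2, 2, 0, 0, 0, 0); (0, 2, 0, 0, 0, 0))


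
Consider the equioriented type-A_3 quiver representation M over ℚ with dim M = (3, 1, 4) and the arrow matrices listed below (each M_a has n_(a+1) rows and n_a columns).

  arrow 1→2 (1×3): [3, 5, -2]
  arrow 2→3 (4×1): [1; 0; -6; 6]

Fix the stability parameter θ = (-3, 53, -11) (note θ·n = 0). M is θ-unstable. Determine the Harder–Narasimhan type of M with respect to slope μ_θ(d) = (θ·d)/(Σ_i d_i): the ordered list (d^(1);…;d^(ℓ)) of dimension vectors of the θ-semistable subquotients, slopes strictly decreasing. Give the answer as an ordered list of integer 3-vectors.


Interval decomposition of M: I[1,1]^2, I[1,3], I[3,3]^3.
HN type (ℓ=3): μ^(1)=21; μ^(2)=-3; μ^(3)=-11

((0, 1, 1); (3, 0, 0); (0, 0, 3))


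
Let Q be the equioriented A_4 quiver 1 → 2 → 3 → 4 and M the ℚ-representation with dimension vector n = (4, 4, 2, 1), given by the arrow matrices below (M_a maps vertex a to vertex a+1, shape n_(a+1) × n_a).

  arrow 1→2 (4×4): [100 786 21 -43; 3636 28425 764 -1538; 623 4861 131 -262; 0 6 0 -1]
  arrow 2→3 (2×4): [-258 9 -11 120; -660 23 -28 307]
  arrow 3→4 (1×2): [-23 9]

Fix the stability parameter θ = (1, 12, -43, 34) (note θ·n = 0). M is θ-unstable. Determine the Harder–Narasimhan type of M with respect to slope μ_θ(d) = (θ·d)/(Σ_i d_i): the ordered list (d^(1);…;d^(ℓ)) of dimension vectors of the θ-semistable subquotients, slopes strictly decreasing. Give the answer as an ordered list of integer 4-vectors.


Barcode: M ≅ I[1,2]^2, I[1,3], I[1,4]. HN layers by μ_θ (4 steps, strictly decreasing):
  μ^(1)=34; μ^(2)=12; μ^(3)=1; μ^(4)=-10

((0, 0, 0, 1); (0, 2, 0, 0); (2, 0, 0, 0); (2, 2, 2, 0))


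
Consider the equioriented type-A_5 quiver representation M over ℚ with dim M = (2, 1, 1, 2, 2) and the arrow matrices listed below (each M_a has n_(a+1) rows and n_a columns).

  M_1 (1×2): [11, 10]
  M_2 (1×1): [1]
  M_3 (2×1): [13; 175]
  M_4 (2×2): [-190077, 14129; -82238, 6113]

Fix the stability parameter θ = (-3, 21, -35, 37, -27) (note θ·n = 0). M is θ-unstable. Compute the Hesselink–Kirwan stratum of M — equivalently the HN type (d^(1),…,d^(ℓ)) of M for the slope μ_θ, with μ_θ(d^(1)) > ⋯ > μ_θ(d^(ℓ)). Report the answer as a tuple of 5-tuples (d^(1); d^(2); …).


Via rank(M_{q-1}∘⋯∘M_p): M ≅ I[1,1], I[1,5], I[4,5].
μ_θ-semistable layers: μ^(1)=5; μ^(2)=-3; μ^(3)=-17/3

((0, 0, 0, 2, 2); (1, 0, 0, 0, 0); (1, 1, 1, 0, 0))


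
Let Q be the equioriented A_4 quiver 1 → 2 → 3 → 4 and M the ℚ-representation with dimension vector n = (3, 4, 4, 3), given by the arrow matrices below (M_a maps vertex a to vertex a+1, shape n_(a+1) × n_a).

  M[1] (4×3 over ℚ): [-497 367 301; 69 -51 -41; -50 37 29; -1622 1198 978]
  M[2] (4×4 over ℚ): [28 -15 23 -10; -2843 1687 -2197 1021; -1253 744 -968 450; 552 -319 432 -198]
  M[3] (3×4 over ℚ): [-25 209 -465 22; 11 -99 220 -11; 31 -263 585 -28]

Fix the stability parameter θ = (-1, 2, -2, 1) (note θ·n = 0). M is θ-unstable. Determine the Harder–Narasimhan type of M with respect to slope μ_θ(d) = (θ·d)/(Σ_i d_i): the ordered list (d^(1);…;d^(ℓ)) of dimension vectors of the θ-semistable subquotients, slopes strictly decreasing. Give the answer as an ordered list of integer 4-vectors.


Interval decomposition of M: I[1,1], I[1,3]^2, I[2,4]^2, I[4,4].
HN type (ℓ=3): μ^(1)=1; μ^(2)=0; μ^(3)=-1

((0, 0, 0, 3); (0, 4, 4, 0); (3, 0, 0, 0))


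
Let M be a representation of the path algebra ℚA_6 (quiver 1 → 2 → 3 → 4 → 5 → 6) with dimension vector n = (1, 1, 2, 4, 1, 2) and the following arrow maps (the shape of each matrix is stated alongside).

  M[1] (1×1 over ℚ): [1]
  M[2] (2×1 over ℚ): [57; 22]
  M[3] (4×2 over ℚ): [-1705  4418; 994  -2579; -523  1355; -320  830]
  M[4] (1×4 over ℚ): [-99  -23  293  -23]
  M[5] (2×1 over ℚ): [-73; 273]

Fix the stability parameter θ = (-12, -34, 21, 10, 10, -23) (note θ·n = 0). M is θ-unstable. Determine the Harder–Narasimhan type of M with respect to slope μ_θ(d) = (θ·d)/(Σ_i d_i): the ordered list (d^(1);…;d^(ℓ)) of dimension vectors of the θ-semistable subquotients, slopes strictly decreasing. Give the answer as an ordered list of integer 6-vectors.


Barcode: M ≅ I[1,6], I[3,4], I[4,4]^2, I[6,6]. HN layers by μ_θ (4 steps, strictly decreasing):
  μ^(1)=31/2; μ^(2)=10; μ^(3)=9/2; μ^(4)=-23

((0, 0, 1, 1, 0, 0); (0, 0, 0, 2, 0, 0); (0, 0, 1, 1, 1, 1); (1, 1, 0, 0, 0, 1))


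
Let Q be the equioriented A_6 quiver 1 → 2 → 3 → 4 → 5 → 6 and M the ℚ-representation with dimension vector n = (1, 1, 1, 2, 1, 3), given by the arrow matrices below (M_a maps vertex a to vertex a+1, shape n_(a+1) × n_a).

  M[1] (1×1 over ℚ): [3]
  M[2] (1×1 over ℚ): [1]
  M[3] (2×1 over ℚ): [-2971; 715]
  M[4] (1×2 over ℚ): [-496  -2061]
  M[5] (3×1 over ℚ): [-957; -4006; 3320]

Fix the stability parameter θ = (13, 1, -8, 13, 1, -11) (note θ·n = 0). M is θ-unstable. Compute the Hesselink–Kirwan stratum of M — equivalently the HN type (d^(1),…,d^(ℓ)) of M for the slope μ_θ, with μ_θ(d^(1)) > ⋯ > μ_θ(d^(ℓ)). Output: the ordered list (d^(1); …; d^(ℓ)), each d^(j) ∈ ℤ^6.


Via rank(M_{q-1}∘⋯∘M_p): M ≅ I[1,6], I[4,4], I[6,6]^2.
μ_θ-semistable layers: μ^(1)=13; μ^(2)=3/2; μ^(3)=-11

((0, 0, 0, 1, 0, 0); (1, 1, 1, 1, 1, 1); (0, 0, 0, 0, 0, 2))


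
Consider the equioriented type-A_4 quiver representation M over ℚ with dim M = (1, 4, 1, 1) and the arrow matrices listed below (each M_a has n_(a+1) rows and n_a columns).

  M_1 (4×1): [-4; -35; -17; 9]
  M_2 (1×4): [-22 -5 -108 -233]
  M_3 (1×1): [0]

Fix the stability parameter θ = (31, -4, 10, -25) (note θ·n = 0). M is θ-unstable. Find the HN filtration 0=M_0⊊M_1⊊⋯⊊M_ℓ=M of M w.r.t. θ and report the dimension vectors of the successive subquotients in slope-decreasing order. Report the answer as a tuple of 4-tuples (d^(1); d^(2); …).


Via rank(M_{q-1}∘⋯∘M_p): M ≅ I[1,3], I[2,2]^3, I[4,4].
μ_θ-semistable layers: μ^(1)=37/3; μ^(2)=-4; μ^(3)=-25

((1, 1, 1, 0); (0, 3, 0, 0); (0, 0, 0, 1))


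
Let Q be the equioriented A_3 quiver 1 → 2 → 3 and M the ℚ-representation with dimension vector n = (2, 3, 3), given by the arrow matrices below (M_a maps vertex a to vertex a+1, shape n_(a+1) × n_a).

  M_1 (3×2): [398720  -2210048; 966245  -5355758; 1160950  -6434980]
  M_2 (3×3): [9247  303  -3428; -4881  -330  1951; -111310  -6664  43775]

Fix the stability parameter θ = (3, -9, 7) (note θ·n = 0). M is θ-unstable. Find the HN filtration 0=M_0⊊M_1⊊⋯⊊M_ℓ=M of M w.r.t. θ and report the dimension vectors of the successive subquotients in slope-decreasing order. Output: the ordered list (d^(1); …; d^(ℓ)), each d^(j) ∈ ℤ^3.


Interval decomposition of M: I[1,1], I[1,3], I[2,3]^2.
HN type (ℓ=4): μ^(1)=7; μ^(2)=3; μ^(3)=-3; μ^(4)=-9

((0, 0, 3); (1, 0, 0); (1, 1, 0); (0, 2, 0))


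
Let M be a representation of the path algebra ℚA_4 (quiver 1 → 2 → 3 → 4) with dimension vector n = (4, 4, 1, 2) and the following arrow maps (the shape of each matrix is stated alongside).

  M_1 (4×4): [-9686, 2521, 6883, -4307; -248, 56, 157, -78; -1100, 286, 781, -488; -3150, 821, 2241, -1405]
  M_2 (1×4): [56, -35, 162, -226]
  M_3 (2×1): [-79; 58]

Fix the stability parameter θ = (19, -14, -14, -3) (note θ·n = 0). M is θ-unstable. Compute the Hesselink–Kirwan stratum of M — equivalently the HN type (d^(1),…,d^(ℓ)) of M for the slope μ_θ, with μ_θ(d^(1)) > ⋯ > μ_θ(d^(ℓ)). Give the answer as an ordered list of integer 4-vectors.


Via rank(M_{q-1}∘⋯∘M_p): M ≅ I[1,1], I[1,2]^2, I[1,4], I[2,2], I[4,4].
μ_θ-semistable layers: μ^(1)=19; μ^(2)=5/2; μ^(3)=-3; μ^(4)=-14

((1, 0, 0, 0); (2, 2, 0, 0); (1, 1, 1, 2); (0, 1, 0, 0))


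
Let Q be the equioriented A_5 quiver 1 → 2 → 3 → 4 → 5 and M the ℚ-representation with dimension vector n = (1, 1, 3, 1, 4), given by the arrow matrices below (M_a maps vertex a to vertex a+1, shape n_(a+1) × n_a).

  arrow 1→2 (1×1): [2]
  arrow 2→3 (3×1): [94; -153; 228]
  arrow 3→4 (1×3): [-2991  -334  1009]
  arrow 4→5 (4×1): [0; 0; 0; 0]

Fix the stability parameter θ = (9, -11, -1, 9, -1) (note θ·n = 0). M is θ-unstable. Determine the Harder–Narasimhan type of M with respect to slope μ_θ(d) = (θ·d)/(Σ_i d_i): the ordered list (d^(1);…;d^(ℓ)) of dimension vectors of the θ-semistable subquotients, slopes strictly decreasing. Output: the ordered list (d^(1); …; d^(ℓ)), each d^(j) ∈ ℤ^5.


Via rank(M_{q-1}∘⋯∘M_p): M ≅ I[1,3], I[3,3], I[3,4], I[5,5]^4.
μ_θ-semistable layers: μ^(1)=9; μ^(2)=-1

((0, 0, 0, 1, 0); (1, 1, 3, 0, 4))


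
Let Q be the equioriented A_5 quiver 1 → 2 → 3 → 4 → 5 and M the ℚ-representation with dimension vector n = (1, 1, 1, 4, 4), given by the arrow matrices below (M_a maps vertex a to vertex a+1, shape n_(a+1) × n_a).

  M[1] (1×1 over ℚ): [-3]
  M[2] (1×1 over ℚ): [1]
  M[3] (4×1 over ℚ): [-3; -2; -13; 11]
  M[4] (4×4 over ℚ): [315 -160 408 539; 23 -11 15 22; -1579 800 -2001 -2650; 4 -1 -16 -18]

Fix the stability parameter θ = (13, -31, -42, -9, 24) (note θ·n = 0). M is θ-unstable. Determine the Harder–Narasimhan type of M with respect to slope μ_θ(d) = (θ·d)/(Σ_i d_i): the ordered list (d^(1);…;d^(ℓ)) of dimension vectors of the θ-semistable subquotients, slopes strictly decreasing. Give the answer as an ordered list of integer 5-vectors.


Barcode: M ≅ I[1,4], I[4,5]^3, I[5,5]. HN layers by μ_θ (3 steps, strictly decreasing):
  μ^(1)=24; μ^(2)=-9; μ^(3)=-20

((0, 0, 0, 0, 4); (0, 0, 0, 4, 0); (1, 1, 1, 0, 0))


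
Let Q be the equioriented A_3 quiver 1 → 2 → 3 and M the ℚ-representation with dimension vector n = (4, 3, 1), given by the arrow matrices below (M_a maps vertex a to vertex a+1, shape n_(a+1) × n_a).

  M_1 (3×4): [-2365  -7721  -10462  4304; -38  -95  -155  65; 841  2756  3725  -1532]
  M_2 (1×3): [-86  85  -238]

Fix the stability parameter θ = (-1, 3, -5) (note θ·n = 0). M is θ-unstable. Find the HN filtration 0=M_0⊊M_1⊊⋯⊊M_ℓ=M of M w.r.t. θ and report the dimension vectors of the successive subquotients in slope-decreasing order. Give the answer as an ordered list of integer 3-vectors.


Via rank(M_{q-1}∘⋯∘M_p): M ≅ I[1,1], I[1,2]^2, I[1,3].
μ_θ-semistable layers: μ^(1)=3; μ^(2)=-1

((0, 2, 0); (4, 1, 1))


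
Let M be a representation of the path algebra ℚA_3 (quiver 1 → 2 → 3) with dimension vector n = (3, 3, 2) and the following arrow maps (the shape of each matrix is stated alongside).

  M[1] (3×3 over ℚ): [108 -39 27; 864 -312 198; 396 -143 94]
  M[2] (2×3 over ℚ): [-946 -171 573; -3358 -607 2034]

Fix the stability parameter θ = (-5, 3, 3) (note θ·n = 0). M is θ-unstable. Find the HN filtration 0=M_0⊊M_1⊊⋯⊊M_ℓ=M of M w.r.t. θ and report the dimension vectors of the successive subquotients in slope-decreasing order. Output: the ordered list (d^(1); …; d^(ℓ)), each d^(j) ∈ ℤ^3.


Interval decomposition of M: I[1,1], I[1,2], I[1,3], I[2,3].
HN type (ℓ=2): μ^(1)=3; μ^(2)=-5

((0, 3, 2); (3, 0, 0))


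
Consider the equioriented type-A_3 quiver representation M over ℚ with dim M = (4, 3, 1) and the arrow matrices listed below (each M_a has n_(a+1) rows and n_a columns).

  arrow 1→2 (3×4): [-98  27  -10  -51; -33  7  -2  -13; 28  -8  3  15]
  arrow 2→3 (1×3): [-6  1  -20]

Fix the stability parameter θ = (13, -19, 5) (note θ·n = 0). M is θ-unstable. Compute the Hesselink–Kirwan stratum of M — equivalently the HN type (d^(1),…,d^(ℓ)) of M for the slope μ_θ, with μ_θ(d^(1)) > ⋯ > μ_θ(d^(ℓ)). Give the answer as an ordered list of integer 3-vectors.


Interval decomposition of M: I[1,1], I[1,2]^2, I[1,3].
HN type (ℓ=3): μ^(1)=13; μ^(2)=5; μ^(3)=-3

((1, 0, 0); (0, 0, 1); (3, 3, 0))


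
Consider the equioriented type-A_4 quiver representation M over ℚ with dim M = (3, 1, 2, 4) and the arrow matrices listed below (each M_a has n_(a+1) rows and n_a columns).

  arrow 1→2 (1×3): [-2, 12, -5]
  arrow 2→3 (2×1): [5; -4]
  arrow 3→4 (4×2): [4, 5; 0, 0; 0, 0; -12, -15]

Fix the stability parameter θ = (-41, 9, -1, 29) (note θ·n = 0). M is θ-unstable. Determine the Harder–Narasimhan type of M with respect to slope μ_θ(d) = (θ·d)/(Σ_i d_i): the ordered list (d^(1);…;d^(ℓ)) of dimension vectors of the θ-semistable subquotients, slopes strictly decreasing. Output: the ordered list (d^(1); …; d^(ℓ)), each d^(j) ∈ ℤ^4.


Barcode: M ≅ I[1,1]^2, I[1,3], I[3,4], I[4,4]^3. HN layers by μ_θ (4 steps, strictly decreasing):
  μ^(1)=29; μ^(2)=4; μ^(3)=-1; μ^(4)=-41

((0, 0, 0, 4); (0, 1, 1, 0); (0, 0, 1, 0); (3, 0, 0, 0))


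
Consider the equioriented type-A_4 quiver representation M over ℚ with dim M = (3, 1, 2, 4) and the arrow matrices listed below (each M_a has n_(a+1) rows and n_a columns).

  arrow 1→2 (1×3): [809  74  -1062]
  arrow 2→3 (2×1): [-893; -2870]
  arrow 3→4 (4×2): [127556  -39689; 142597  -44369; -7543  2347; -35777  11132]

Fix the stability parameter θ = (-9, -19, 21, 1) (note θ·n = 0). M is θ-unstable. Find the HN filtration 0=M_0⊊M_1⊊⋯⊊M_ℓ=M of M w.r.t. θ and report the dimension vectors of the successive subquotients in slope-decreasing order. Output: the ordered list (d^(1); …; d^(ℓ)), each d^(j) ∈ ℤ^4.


Barcode: M ≅ I[1,1]^2, I[1,4], I[3,4], I[4,4]^2. HN layers by μ_θ (4 steps, strictly decreasing):
  μ^(1)=11; μ^(2)=1; μ^(3)=-9; μ^(4)=-14

((0, 0, 2, 2); (0, 0, 0, 2); (2, 0, 0, 0); (1, 1, 0, 0))


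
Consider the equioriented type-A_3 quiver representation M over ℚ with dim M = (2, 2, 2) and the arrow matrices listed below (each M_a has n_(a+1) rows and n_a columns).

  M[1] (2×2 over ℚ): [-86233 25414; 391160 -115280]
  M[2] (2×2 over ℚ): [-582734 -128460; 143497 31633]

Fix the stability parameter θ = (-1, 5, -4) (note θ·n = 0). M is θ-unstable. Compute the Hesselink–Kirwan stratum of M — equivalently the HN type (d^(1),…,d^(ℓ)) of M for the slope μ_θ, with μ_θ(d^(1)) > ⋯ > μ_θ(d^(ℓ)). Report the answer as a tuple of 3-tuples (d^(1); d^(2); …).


Interval decomposition of M: I[1,1], I[1,3], I[2,3].
HN type (ℓ=2): μ^(1)=1/2; μ^(2)=-1

((0, 2, 2); (2, 0, 0))


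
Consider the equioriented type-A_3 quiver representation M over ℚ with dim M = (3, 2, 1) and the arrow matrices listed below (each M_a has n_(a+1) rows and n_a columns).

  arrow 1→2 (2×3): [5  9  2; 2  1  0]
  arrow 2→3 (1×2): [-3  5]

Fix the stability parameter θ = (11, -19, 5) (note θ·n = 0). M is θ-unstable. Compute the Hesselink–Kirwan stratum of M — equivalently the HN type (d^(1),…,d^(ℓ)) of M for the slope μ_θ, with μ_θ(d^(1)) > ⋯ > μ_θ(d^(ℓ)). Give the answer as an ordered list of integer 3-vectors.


Interval decomposition of M: I[1,1], I[1,2], I[1,3].
HN type (ℓ=3): μ^(1)=11; μ^(2)=5; μ^(3)=-4

((1, 0, 0); (0, 0, 1); (2, 2, 0))


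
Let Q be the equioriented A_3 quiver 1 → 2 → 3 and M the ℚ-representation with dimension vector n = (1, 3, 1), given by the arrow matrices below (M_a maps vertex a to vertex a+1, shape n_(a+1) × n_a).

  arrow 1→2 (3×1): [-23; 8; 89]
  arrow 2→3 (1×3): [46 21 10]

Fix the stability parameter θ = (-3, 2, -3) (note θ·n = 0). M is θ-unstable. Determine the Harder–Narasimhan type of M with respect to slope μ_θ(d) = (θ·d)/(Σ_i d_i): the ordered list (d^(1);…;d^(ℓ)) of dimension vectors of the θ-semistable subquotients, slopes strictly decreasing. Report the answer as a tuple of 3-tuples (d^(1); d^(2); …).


Barcode: M ≅ I[1,2], I[2,2], I[2,3]. HN layers by μ_θ (3 steps, strictly decreasing):
  μ^(1)=2; μ^(2)=-1/2; μ^(3)=-3

((0, 2, 0); (0, 1, 1); (1, 0, 0))


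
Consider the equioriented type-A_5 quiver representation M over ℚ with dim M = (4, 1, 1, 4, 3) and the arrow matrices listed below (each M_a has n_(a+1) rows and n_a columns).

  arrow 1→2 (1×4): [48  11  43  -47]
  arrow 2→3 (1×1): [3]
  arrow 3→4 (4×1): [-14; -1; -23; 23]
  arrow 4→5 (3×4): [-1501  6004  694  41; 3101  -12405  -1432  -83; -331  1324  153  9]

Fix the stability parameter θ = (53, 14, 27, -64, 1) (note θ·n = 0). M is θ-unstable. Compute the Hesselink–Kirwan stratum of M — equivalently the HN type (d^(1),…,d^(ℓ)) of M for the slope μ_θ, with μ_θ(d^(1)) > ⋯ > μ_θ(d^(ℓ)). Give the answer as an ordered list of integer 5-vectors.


Interval decomposition of M: I[1,1]^3, I[1,5], I[4,4], I[4,5]^2.
HN type (ℓ=4): μ^(1)=53; μ^(2)=31/5; μ^(3)=1; μ^(4)=-64

((3, 0, 0, 0, 0); (1, 1, 1, 1, 1); (0, 0, 0, 0, 2); (0, 0, 0, 3, 0))


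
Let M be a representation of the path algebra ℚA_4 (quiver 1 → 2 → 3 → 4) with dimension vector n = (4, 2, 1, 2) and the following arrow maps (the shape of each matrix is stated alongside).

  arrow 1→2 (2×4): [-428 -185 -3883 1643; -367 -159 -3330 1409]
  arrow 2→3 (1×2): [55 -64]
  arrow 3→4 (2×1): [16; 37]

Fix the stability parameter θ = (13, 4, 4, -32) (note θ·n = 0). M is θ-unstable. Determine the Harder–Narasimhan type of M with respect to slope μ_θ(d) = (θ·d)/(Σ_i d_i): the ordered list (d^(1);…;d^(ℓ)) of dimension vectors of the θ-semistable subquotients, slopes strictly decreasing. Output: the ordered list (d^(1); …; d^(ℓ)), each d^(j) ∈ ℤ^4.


Barcode: M ≅ I[1,1]^2, I[1,2], I[1,4], I[4,4]. HN layers by μ_θ (4 steps, strictly decreasing):
  μ^(1)=13; μ^(2)=17/2; μ^(3)=-11/4; μ^(4)=-32

((2, 0, 0, 0); (1, 1, 0, 0); (1, 1, 1, 1); (0, 0, 0, 1))


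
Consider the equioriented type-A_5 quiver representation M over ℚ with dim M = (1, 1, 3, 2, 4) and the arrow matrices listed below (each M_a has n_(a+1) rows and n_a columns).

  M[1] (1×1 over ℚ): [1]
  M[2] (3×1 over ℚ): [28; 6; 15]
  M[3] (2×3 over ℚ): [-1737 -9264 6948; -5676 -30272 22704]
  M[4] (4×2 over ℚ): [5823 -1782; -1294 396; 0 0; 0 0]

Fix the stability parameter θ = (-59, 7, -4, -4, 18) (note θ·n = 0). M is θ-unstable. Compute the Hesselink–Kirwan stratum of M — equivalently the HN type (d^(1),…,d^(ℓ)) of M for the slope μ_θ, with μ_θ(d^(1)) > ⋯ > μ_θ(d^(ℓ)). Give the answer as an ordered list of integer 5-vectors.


Barcode: M ≅ I[1,3], I[3,3], I[3,5], I[4,4], I[5,5]^3. HN layers by μ_θ (4 steps, strictly decreasing):
  μ^(1)=18; μ^(2)=3/2; μ^(3)=-4; μ^(4)=-59

((0, 0, 0, 0, 4); (0, 1, 1, 0, 0); (0, 0, 2, 2, 0); (1, 0, 0, 0, 0))


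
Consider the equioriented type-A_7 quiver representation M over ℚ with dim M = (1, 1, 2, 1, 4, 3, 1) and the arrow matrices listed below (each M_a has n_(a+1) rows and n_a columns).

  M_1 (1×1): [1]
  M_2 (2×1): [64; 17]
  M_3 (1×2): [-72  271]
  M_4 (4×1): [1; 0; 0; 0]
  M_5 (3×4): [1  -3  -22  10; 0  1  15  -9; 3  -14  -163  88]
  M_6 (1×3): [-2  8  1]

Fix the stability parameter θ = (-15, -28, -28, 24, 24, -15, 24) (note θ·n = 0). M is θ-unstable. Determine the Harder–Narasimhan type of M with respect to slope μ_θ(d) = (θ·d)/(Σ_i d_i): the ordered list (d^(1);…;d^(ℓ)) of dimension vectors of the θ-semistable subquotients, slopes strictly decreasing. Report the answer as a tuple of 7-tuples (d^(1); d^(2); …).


Via rank(M_{q-1}∘⋯∘M_p): M ≅ I[1,7], I[3,3], I[5,5], I[5,6]^2.
μ_θ-semistable layers: μ^(1)=24; μ^(2)=11; μ^(3)=9/2; μ^(4)=-71/3; μ^(5)=-28

((0, 0, 0, 0, 1, 0, 1); (0, 0, 0, 1, 1, 1, 0); (0, 0, 0, 0, 2, 2, 0); (1, 1, 1, 0, 0, 0, 0); (0, 0, 1, 0, 0, 0, 0))


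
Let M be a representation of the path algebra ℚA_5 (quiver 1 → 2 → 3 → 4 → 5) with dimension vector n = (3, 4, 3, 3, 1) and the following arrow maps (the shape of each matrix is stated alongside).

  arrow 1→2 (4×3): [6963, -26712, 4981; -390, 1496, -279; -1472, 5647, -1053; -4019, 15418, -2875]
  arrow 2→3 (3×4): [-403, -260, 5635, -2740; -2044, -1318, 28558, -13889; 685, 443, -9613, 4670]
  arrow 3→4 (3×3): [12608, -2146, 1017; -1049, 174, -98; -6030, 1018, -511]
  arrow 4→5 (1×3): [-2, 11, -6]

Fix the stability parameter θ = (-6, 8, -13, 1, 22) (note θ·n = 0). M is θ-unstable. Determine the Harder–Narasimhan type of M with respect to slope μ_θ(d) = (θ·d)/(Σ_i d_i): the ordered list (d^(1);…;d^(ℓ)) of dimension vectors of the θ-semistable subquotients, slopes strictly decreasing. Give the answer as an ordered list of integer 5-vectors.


Barcode: M ≅ I[1,3], I[1,4], I[1,5], I[2,2], I[4,4]. HN layers by μ_θ (5 steps, strictly decreasing):
  μ^(1)=22; μ^(2)=8; μ^(3)=1; μ^(4)=-5/2; μ^(5)=-6

((0, 0, 0, 0, 1); (0, 1, 0, 0, 0); (0, 0, 0, 3, 0); (0, 3, 3, 0, 0); (3, 0, 0, 0, 0))


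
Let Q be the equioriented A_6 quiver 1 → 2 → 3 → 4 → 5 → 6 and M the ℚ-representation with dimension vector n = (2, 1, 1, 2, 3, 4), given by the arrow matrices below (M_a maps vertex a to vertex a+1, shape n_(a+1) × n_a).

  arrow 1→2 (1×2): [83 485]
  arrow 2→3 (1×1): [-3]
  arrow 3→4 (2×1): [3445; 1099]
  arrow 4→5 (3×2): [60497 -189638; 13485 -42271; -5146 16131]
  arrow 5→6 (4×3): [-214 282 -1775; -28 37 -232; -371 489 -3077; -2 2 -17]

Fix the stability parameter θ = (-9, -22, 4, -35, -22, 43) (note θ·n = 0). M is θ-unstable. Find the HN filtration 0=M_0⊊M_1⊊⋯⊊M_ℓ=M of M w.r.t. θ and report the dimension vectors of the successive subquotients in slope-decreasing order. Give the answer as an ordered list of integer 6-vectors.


Barcode: M ≅ I[1,1], I[1,6], I[4,6], I[5,6], I[6,6]. HN layers by μ_θ (5 steps, strictly decreasing):
  μ^(1)=43; μ^(2)=-9; μ^(3)=-84/5; μ^(4)=-22; μ^(5)=-35

((0, 0, 0, 0, 0, 4); (1, 0, 0, 0, 0, 0); (1, 1, 1, 1, 1, 0); (0, 0, 0, 0, 2, 0); (0, 0, 0, 1, 0, 0))


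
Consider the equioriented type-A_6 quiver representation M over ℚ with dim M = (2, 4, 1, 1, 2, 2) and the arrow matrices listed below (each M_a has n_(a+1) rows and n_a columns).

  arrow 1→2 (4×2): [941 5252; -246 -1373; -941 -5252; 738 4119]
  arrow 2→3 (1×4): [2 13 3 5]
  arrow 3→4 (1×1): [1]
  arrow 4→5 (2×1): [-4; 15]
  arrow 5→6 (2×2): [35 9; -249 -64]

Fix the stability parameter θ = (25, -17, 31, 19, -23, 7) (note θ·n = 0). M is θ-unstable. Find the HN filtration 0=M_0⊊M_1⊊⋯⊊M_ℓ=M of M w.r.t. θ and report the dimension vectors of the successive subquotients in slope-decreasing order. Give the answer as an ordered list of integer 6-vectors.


Interval decomposition of M: I[1,2], I[1,6], I[2,2]^2, I[5,6].
HN type (ℓ=5): μ^(1)=17/2; μ^(2)=7; μ^(3)=4; μ^(4)=-17; μ^(5)=-23

((0, 0, 1, 1, 1, 1); (0, 0, 0, 0, 0, 1); (2, 2, 0, 0, 0, 0); (0, 2, 0, 0, 0, 0); (0, 0, 0, 0, 1, 0))


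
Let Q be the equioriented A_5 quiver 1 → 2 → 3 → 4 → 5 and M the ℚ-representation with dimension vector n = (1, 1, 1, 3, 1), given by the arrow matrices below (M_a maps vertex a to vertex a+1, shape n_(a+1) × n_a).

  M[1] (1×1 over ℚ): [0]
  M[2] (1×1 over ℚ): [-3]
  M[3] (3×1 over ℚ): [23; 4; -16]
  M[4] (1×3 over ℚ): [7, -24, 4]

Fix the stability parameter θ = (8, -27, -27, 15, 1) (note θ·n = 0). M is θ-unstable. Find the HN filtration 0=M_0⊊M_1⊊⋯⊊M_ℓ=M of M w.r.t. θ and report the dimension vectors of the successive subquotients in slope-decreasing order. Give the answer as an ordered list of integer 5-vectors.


Interval decomposition of M: I[1,1], I[2,5], I[4,4]^2.
HN type (ℓ=3): μ^(1)=15; μ^(2)=8; μ^(3)=-27

((0, 0, 0, 2, 0); (1, 0, 0, 1, 1); (0, 1, 1, 0, 0))


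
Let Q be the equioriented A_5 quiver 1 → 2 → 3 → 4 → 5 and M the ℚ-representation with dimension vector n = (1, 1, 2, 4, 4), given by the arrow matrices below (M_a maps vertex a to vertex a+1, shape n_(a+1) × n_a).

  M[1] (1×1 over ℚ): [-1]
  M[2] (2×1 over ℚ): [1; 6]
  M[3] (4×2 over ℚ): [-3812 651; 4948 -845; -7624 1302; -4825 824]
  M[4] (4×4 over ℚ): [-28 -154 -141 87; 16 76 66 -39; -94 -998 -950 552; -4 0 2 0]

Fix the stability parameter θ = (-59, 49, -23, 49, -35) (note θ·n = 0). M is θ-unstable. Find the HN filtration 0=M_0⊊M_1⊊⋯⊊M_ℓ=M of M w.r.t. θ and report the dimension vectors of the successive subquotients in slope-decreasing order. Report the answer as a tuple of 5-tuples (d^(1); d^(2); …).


Barcode: M ≅ I[1,5], I[3,4], I[4,5]^2, I[5,5]. HN layers by μ_θ (6 steps, strictly decreasing):
  μ^(1)=49; μ^(2)=10; μ^(3)=7; μ^(4)=-23; μ^(5)=-35; μ^(6)=-59

((0, 0, 0, 1, 0); (0, 1, 1, 1, 1); (0, 0, 0, 2, 2); (0, 0, 1, 0, 0); (0, 0, 0, 0, 1); (1, 0, 0, 0, 0))


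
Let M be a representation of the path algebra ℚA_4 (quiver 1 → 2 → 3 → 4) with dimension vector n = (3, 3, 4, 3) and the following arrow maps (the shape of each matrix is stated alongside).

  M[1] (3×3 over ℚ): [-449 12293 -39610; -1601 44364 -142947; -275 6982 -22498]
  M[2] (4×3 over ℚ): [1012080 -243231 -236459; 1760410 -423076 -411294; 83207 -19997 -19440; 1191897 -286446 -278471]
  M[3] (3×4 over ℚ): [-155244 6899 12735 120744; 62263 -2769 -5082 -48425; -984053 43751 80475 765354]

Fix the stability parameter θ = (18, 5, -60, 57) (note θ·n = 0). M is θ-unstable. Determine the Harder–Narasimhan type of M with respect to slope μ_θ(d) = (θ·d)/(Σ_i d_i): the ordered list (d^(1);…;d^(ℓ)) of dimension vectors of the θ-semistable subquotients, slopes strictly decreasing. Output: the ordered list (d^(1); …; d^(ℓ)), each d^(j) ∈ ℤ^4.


Barcode: M ≅ I[1,2], I[1,4]^2, I[3,3], I[3,4]. HN layers by μ_θ (4 steps, strictly decreasing):
  μ^(1)=57; μ^(2)=23/2; μ^(3)=-37/3; μ^(4)=-60

((0, 0, 0, 3); (1, 1, 0, 0); (2, 2, 2, 0); (0, 0, 2, 0))


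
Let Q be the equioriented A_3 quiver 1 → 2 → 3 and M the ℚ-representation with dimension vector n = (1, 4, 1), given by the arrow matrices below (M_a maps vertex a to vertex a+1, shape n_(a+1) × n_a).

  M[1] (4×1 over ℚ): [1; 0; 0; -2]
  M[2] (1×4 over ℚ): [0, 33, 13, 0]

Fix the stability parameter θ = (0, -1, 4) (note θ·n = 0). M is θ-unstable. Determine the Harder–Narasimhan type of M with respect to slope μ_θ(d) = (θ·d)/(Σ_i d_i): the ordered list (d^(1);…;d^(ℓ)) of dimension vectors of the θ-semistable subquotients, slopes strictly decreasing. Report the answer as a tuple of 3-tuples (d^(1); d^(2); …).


Via rank(M_{q-1}∘⋯∘M_p): M ≅ I[1,2], I[2,2]^2, I[2,3].
μ_θ-semistable layers: μ^(1)=4; μ^(2)=-1/2; μ^(3)=-1

((0, 0, 1); (1, 1, 0); (0, 3, 0))


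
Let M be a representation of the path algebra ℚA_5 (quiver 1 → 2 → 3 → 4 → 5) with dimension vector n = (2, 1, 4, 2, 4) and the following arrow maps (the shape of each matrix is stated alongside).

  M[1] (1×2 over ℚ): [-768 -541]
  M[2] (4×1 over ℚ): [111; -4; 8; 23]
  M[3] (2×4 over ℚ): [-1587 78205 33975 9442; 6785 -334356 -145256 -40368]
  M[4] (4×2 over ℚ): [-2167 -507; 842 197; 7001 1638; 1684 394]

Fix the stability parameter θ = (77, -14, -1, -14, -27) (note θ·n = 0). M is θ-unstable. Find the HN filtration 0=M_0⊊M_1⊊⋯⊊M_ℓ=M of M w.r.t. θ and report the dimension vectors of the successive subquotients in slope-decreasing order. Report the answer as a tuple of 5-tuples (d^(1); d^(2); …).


Barcode: M ≅ I[1,1], I[1,5], I[3,3]^2, I[3,5], I[5,5]^2. HN layers by μ_θ (5 steps, strictly decreasing):
  μ^(1)=77; μ^(2)=21/5; μ^(3)=-1; μ^(4)=-14; μ^(5)=-27

((1, 0, 0, 0, 0); (1, 1, 1, 1, 1); (0, 0, 2, 0, 0); (0, 0, 1, 1, 1); (0, 0, 0, 0, 2))


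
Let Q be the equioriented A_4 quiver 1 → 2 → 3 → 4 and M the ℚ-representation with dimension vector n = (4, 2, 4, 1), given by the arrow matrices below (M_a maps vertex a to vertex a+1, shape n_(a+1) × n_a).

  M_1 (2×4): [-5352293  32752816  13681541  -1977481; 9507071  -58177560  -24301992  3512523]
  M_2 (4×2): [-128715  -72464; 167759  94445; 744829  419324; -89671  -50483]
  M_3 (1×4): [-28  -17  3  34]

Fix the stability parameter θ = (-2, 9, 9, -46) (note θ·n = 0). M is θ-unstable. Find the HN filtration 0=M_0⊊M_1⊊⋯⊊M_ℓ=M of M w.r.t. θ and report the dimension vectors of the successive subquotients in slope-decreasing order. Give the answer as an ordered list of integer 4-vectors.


Barcode: M ≅ I[1,1]^2, I[1,3], I[1,4], I[3,3]^2. HN layers by μ_θ (3 steps, strictly decreasing):
  μ^(1)=9; μ^(2)=-2; μ^(3)=-15/2

((0, 1, 3, 0); (3, 0, 0, 0); (1, 1, 1, 1))


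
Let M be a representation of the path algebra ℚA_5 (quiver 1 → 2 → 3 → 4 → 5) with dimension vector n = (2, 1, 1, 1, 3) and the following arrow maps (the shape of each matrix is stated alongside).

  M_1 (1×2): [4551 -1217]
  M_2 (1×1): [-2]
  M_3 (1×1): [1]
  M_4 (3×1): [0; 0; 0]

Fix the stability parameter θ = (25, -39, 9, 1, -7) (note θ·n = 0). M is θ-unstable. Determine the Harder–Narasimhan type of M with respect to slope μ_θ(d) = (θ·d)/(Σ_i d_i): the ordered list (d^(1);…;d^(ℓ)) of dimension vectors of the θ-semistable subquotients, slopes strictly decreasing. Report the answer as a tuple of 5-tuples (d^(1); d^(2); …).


Via rank(M_{q-1}∘⋯∘M_p): M ≅ I[1,1], I[1,4], I[5,5]^3.
μ_θ-semistable layers: μ^(1)=25; μ^(2)=5; μ^(3)=-7

((1, 0, 0, 0, 0); (0, 0, 1, 1, 0); (1, 1, 0, 0, 3))


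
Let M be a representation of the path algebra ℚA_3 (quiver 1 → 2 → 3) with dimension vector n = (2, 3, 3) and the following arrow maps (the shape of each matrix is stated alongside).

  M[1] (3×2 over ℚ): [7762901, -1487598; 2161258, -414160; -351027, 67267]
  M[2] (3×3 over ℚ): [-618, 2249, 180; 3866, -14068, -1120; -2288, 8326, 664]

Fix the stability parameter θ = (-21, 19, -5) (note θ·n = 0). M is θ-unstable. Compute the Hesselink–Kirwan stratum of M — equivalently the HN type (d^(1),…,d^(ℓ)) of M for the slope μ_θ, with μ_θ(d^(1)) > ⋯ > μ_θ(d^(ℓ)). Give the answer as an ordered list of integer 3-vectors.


Via rank(M_{q-1}∘⋯∘M_p): M ≅ I[1,2], I[1,3], I[2,3], I[3,3].
μ_θ-semistable layers: μ^(1)=19; μ^(2)=7; μ^(3)=-5; μ^(4)=-21

((0, 1, 0); (0, 2, 2); (0, 0, 1); (2, 0, 0))


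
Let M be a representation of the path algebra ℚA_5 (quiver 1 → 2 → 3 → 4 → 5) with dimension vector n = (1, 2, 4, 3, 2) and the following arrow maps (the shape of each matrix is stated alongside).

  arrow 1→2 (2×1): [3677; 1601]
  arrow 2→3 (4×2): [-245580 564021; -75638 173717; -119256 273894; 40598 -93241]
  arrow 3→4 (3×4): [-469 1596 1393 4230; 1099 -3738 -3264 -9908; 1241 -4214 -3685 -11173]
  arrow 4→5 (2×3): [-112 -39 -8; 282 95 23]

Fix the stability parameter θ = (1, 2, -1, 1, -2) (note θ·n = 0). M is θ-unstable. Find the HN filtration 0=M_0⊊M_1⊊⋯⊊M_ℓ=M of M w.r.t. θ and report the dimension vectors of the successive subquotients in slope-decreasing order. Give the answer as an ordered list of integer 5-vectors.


Barcode: M ≅ I[1,5], I[2,5], I[3,3], I[3,4]. HN layers by μ_θ (4 steps, strictly decreasing):
  μ^(1)=1; μ^(2)=1/5; μ^(3)=0; μ^(4)=-1

((0, 0, 0, 1, 0); (1, 1, 1, 1, 1); (0, 1, 1, 1, 1); (0, 0, 2, 0, 0))


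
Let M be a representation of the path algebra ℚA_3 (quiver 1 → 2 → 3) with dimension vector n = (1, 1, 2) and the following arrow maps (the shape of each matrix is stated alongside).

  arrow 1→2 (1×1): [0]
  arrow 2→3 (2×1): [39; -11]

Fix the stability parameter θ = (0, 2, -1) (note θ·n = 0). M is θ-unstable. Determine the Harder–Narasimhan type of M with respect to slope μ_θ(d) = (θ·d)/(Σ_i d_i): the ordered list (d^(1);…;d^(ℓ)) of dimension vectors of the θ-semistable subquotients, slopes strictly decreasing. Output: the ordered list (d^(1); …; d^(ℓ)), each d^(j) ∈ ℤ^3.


Interval decomposition of M: I[1,1], I[2,3], I[3,3].
HN type (ℓ=3): μ^(1)=1/2; μ^(2)=0; μ^(3)=-1

((0, 1, 1); (1, 0, 0); (0, 0, 1))


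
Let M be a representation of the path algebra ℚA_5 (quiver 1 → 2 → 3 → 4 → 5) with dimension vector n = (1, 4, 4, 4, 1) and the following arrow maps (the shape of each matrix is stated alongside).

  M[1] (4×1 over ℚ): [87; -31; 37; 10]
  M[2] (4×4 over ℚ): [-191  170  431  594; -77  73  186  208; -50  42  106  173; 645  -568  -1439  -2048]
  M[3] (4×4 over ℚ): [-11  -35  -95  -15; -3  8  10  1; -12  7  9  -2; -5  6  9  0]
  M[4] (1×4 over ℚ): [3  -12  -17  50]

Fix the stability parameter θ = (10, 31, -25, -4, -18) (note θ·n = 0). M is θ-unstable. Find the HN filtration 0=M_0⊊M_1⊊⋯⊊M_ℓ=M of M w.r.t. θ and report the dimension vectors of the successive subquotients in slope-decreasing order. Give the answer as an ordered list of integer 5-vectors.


Via rank(M_{q-1}∘⋯∘M_p): M ≅ I[1,2], I[2,4]^2, I[2,5], I[3,4].
μ_θ-semistable layers: μ^(1)=31; μ^(2)=10; μ^(3)=2/3; μ^(4)=-4; μ^(5)=-25

((0, 1, 0, 0, 0); (1, 0, 0, 0, 0); (0, 2, 2, 2, 0); (0, 1, 1, 2, 1); (0, 0, 1, 0, 0))


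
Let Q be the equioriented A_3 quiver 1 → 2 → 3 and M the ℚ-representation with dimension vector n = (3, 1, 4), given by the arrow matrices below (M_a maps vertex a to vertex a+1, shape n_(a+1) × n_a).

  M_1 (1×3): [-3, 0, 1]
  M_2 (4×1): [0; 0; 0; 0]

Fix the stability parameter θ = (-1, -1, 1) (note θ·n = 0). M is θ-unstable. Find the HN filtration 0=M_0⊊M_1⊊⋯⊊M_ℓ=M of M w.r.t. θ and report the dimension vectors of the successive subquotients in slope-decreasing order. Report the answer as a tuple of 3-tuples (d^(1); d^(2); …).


Barcode: M ≅ I[1,1]^2, I[1,2], I[3,3]^4. HN layers by μ_θ (2 steps, strictly decreasing):
  μ^(1)=1; μ^(2)=-1

((0, 0, 4); (3, 1, 0))


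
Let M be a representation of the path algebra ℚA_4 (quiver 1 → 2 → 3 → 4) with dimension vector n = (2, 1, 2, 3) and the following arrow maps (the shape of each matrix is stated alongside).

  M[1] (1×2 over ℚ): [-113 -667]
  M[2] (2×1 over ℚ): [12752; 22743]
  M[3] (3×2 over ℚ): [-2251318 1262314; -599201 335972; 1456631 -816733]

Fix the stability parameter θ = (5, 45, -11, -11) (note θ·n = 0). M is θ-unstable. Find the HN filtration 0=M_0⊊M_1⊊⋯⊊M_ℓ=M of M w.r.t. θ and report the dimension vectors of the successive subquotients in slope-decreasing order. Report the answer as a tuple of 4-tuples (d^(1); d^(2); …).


Via rank(M_{q-1}∘⋯∘M_p): M ≅ I[1,1], I[1,4], I[3,4], I[4,4].
μ_θ-semistable layers: μ^(1)=23/3; μ^(2)=5; μ^(3)=-11

((0, 1, 1, 1); (2, 0, 0, 0); (0, 0, 1, 2))


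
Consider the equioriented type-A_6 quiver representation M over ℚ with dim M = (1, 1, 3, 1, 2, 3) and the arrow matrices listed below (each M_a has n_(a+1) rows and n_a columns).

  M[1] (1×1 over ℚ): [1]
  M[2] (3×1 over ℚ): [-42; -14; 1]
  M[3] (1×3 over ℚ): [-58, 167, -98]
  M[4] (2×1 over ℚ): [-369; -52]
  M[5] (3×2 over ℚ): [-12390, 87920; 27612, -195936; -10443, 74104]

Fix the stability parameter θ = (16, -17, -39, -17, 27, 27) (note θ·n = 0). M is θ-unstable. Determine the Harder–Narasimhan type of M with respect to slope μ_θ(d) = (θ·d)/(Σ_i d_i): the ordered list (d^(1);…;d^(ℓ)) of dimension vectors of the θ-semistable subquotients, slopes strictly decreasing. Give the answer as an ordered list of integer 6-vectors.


Interval decomposition of M: I[1,3], I[3,3], I[3,6], I[5,5], I[6,6]^2.
HN type (ℓ=4): μ^(1)=27; μ^(2)=-40/3; μ^(3)=-17; μ^(4)=-39

((0, 0, 0, 0, 2, 3); (1, 1, 1, 0, 0, 0); (0, 0, 0, 1, 0, 0); (0, 0, 2, 0, 0, 0))


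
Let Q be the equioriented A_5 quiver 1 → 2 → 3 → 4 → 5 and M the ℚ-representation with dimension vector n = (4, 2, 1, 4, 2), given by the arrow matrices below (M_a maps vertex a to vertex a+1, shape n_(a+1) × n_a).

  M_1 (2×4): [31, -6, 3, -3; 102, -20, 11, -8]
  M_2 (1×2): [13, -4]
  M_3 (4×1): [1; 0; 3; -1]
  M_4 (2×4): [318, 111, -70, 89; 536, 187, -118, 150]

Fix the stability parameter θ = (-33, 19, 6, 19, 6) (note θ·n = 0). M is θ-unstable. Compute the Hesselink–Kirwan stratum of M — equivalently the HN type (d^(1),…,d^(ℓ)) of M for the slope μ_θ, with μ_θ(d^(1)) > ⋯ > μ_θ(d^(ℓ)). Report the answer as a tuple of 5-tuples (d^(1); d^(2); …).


Interval decomposition of M: I[1,1]^2, I[1,2], I[1,5], I[4,4]^2, I[4,5].
HN type (ℓ=3): μ^(1)=19; μ^(2)=25/2; μ^(3)=-33

((0, 1, 0, 2, 0); (0, 1, 1, 2, 2); (4, 0, 0, 0, 0))


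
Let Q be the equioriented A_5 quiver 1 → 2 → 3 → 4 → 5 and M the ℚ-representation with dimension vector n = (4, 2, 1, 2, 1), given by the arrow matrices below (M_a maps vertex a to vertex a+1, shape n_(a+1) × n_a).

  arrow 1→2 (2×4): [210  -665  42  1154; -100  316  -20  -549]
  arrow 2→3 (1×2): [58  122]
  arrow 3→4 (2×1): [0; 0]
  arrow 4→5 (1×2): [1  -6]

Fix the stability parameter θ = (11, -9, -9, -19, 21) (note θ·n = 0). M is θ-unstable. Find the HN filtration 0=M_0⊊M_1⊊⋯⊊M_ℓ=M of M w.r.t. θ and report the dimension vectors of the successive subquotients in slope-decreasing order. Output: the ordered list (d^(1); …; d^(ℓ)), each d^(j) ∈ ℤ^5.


Via rank(M_{q-1}∘⋯∘M_p): M ≅ I[1,1]^2, I[1,2], I[1,3], I[4,4], I[4,5].
μ_θ-semistable layers: μ^(1)=21; μ^(2)=11; μ^(3)=1; μ^(4)=-7/3; μ^(5)=-19

((0, 0, 0, 0, 1); (2, 0, 0, 0, 0); (1, 1, 0, 0, 0); (1, 1, 1, 0, 0); (0, 0, 0, 2, 0))


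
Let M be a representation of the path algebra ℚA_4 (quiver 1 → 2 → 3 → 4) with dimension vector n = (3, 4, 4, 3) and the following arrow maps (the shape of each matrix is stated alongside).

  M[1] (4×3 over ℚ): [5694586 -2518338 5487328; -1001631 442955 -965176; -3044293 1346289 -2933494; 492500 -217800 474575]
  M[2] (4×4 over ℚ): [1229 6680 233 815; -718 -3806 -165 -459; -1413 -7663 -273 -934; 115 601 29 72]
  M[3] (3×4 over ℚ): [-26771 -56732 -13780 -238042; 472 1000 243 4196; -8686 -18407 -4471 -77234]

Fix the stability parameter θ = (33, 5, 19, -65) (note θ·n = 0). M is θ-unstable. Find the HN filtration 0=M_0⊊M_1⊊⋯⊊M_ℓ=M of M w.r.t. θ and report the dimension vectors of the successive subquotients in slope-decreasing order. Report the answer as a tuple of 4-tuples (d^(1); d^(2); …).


Interval decomposition of M: I[1,1], I[1,2], I[1,4], I[2,4]^2, I[3,3].
HN type (ℓ=4): μ^(1)=33; μ^(2)=19; μ^(3)=-2; μ^(4)=-41/3

((1, 0, 0, 0); (1, 1, 1, 0); (1, 1, 1, 1); (0, 2, 2, 2))


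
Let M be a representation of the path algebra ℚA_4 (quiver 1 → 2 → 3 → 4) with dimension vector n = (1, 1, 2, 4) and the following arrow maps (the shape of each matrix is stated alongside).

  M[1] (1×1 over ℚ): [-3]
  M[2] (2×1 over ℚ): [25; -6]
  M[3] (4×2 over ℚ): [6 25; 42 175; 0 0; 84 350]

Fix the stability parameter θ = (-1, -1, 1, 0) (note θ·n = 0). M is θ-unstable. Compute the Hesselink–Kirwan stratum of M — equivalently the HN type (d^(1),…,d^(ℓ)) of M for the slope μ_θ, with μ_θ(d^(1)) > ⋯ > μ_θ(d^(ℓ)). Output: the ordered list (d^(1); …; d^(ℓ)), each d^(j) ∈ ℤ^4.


Via rank(M_{q-1}∘⋯∘M_p): M ≅ I[1,3], I[3,4], I[4,4]^3.
μ_θ-semistable layers: μ^(1)=1; μ^(2)=1/2; μ^(3)=0; μ^(4)=-1

((0, 0, 1, 0); (0, 0, 1, 1); (0, 0, 0, 3); (1, 1, 0, 0))


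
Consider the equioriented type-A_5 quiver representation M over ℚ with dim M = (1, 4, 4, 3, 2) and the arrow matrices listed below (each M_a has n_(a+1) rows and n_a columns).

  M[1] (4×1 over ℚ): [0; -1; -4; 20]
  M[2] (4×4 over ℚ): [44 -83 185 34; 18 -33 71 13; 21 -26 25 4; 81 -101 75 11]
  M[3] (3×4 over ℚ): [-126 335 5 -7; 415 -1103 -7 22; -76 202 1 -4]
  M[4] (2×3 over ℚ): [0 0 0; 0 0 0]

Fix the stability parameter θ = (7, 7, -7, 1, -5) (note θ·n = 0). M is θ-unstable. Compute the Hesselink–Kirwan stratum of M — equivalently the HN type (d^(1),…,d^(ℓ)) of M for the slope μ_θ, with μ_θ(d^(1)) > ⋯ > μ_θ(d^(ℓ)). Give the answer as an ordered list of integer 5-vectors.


Via rank(M_{q-1}∘⋯∘M_p): M ≅ I[1,4], I[2,3], I[2,4]^2, I[5,5]^2.
μ_θ-semistable layers: μ^(1)=2; μ^(2)=1; μ^(3)=0; μ^(4)=-5

((1, 1, 1, 1, 0); (0, 0, 0, 2, 0); (0, 3, 3, 0, 0); (0, 0, 0, 0, 2))
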